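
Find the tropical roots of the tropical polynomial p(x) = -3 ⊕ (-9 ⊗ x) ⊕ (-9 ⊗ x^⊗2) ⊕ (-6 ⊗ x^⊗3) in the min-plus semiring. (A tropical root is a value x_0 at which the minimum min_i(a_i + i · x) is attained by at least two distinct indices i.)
Roots: {-3, 0, 6}

Each tropical root is a break point of the lower envelope of the lines y = a_i + i · x (there are 4 lines, with slopes 0, 1, ..., 3). Only the lines that attain the minimum somewhere contribute to roots; other lines are dominated. Here the surviving (envelope) indices are i = 3, i = 2, i = 1, i = 0.
Intersections between consecutive envelope lines give the roots: for adjacent envelope indices i < j the intersection is x = (a_i − a_j) / (j − i). Reading off the sorted break points: {-3, 0, 6}.
Verification: at each break x_0, at least two indices attain the minimum of min_i(a_i + i · x_0).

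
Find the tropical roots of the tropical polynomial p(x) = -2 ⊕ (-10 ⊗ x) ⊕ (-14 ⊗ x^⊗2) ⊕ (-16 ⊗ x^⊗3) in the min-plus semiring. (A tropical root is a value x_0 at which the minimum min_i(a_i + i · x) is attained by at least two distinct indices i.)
Roots: {2, 4, 8}

Each tropical root is a break point of the lower envelope of the lines y = a_i + i · x (there are 4 lines, with slopes 0, 1, ..., 3). Only the lines that attain the minimum somewhere contribute to roots; other lines are dominated. Here the surviving (envelope) indices are i = 3, i = 2, i = 1, i = 0.
Intersections between consecutive envelope lines give the roots: for adjacent envelope indices i < j the intersection is x = (a_i − a_j) / (j − i). Reading off the sorted break points: {2, 4, 8}.
Verification: at each break x_0, at least two indices attain the minimum of min_i(a_i + i · x_0).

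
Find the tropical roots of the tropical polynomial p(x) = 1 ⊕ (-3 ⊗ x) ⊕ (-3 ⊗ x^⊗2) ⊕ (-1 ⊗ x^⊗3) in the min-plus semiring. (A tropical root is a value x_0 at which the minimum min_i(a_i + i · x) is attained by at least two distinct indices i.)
Roots: {-2, 0, 4}

Each tropical root is a break point of the lower envelope of the lines y = a_i + i · x (there are 4 lines, with slopes 0, 1, ..., 3). Only the lines that attain the minimum somewhere contribute to roots; other lines are dominated. Here the surviving (envelope) indices are i = 3, i = 2, i = 1, i = 0.
Intersections between consecutive envelope lines give the roots: for adjacent envelope indices i < j the intersection is x = (a_i − a_j) / (j − i). Reading off the sorted break points: {-2, 0, 4}.
Verification: at each break x_0, at least two indices attain the minimum of min_i(a_i + i · x_0).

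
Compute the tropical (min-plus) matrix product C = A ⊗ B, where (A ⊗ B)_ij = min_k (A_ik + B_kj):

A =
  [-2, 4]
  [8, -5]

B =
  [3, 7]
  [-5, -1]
A ⊗ B =
  [-1, 3]
  [-10, -6]

Apply the min-plus product entry-by-entry:
  C[0][0] = min over k of (A[0][0] + B[0][0] = -2 + 3 = 1, A[0][1] + B[1][0] = 4 + -5 = -1) = -1 (attained at k = 1)
  C[0][1] = min over k of (A[0][0] + B[0][1] = -2 + 7 = 5, A[0][1] + B[1][1] = 4 + -1 = 3) = 3 (attained at k = 1)
  C[1][0] = min over k of (A[1][0] + B[0][0] = 8 + 3 = 11, A[1][1] + B[1][0] = -5 + -5 = -10) = -10 (attained at k = 1)
  C[1][1] = min over k of (A[1][0] + B[0][1] = 8 + 7 = 15, A[1][1] + B[1][1] = -5 + -1 = -6) = -6 (attained at k = 1)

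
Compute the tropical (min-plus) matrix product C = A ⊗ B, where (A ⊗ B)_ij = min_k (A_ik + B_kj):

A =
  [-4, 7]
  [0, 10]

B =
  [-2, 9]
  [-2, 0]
A ⊗ B =
  [-6, 5]
  [-2, 9]

Apply the min-plus product entry-by-entry:
  C[0][0] = min over k of (A[0][0] + B[0][0] = -4 + -2 = -6, A[0][1] + B[1][0] = 7 + -2 = 5) = -6 (attained at k = 0)
  C[0][1] = min over k of (A[0][0] + B[0][1] = -4 + 9 = 5, A[0][1] + B[1][1] = 7 + 0 = 7) = 5 (attained at k = 0)
  C[1][0] = min over k of (A[1][0] + B[0][0] = 0 + -2 = -2, A[1][1] + B[1][0] = 10 + -2 = 8) = -2 (attained at k = 0)
  C[1][1] = min over k of (A[1][0] + B[0][1] = 0 + 9 = 9, A[1][1] + B[1][1] = 10 + 0 = 10) = 9 (attained at k = 0)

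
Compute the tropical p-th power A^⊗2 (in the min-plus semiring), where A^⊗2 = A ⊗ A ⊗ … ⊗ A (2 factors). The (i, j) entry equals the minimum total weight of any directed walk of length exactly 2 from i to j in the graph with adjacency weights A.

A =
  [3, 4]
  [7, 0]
A^⊗2 =
  [6, 4]
  [7, 0]

Each entry (A^⊗2)_ij equals the minimum over all length-2 walks i = v_0 → v_1 → … → v_2 = j of Σ_t A[v_t][v_{t+1}]. For example, for (i, j) = (0, 1) we minimise over 2 possible intermediate vertex sequences; the minimum is 4, attained along the walk 0 → 1 → 1.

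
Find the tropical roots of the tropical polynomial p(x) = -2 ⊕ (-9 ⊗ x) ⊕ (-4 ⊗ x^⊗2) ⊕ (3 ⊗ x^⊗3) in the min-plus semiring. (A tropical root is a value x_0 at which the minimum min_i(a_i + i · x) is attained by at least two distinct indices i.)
Roots: {-7, -5, 7}

Each tropical root is a break point of the lower envelope of the lines y = a_i + i · x (there are 4 lines, with slopes 0, 1, ..., 3). Only the lines that attain the minimum somewhere contribute to roots; other lines are dominated. Here the surviving (envelope) indices are i = 3, i = 2, i = 1, i = 0.
Intersections between consecutive envelope lines give the roots: for adjacent envelope indices i < j the intersection is x = (a_i − a_j) / (j − i). Reading off the sorted break points: {-7, -5, 7}.
Verification: at each break x_0, at least two indices attain the minimum of min_i(a_i + i · x_0).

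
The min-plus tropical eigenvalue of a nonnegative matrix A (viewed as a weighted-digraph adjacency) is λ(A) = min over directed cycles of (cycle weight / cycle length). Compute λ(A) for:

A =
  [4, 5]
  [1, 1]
λ(A) = 1

Enumerate directed cycles and compute their means (weight / length). Sample:
  cycle 0 → 0: weight = 4, length = 1, mean = 4/1 ≈ 4.000
  cycle 1 → 1: weight = 1, length = 1, mean = 1/1 ≈ 1.000
  cycle 0 → 1 → 0: weight = 6, length = 2, mean = 6/2 ≈ 3.000
  cycle 1 → 0 → 1: weight = 6, length = 2, mean = 6/2 ≈ 3.000
Minimum mean = 1.000, attained e.g. along the cycle 1 → 1 with weight 1 and length 1. So λ(A) = 1/1 = 1.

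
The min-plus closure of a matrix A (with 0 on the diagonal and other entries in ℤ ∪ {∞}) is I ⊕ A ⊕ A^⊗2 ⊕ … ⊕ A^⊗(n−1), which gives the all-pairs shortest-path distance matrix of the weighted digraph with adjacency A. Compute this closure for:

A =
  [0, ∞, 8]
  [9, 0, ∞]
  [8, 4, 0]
Closure =
  [0, 12, 8]
  [9, 0, 17]
  [8, 4, 0]

This is the Floyd-Warshall all-pairs shortest-path computation. For each intermediate vertex k = 0, 1, …, 2, update dist[i][j] ← min(dist[i][j], dist[i][k] + dist[k][j]). The final matrix gives, for each (i, j), the minimum total weight of any directed path from i to j (possibly empty when i = j).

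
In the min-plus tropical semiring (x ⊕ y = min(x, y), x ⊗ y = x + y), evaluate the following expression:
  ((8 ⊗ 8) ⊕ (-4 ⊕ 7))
((8 ⊗ 8) ⊕ (-4 ⊕ 7)) = -4

Expand innermost to outermost. Recall ⊕ takes the minimum of its arguments and ⊗ takes their sum. Working out the expression ((8 ⊗ 8) ⊕ (-4 ⊕ 7)) gives -4.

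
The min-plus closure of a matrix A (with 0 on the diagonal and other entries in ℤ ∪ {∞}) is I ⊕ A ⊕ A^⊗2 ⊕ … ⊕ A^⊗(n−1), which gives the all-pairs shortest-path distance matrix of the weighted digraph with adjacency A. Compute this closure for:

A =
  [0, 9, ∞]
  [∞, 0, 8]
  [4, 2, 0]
Closure =
  [0, 9, 17]
  [12, 0, 8]
  [4, 2, 0]

This is the Floyd-Warshall all-pairs shortest-path computation. For each intermediate vertex k = 0, 1, …, 2, update dist[i][j] ← min(dist[i][j], dist[i][k] + dist[k][j]). The final matrix gives, for each (i, j), the minimum total weight of any directed path from i to j (possibly empty when i = j).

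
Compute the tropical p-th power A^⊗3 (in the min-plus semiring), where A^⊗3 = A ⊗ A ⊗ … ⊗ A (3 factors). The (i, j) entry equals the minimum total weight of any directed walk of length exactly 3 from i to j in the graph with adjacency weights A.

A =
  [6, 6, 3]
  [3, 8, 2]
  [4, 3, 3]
A^⊗3 =
  [9, 9, 8]
  [8, 8, 7]
  [9, 8, 8]

Each entry (A^⊗3)_ij equals the minimum over all length-3 walks i = v_0 → v_1 → … → v_3 = j of Σ_t A[v_t][v_{t+1}]. For example, for (i, j) = (0, 2) we minimise over 9 possible intermediate vertex sequences; the minimum is 8, attained along the walk 0 → 2 → 1 → 2.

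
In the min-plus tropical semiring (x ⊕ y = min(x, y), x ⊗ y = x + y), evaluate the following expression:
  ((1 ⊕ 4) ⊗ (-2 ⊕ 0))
((1 ⊕ 4) ⊗ (-2 ⊕ 0)) = -1

Expand innermost to outermost. Recall ⊕ takes the minimum of its arguments and ⊗ takes their sum. Working out the expression ((1 ⊕ 4) ⊗ (-2 ⊕ 0)) gives -1.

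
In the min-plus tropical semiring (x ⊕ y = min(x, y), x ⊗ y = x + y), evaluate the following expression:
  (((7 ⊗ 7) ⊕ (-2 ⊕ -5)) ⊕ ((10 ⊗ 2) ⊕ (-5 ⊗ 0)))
(((7 ⊗ 7) ⊕ (-2 ⊕ -5)) ⊕ ((10 ⊗ 2) ⊕ (-5 ⊗ 0))) = -5

Expand innermost to outermost. Recall ⊕ takes the minimum of its arguments and ⊗ takes their sum. Working out the expression (((7 ⊗ 7) ⊕ (-2 ⊕ -5)) ⊕ ((10 ⊗ 2) ⊕ (-5 ⊗ 0))) gives -5.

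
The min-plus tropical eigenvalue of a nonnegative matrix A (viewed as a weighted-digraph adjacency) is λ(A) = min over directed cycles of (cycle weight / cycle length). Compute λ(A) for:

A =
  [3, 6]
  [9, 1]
λ(A) = 1

Enumerate directed cycles and compute their means (weight / length). Sample:
  cycle 0 → 0: weight = 3, length = 1, mean = 3/1 ≈ 3.000
  cycle 1 → 1: weight = 1, length = 1, mean = 1/1 ≈ 1.000
  cycle 0 → 1 → 0: weight = 15, length = 2, mean = 15/2 ≈ 7.500
  cycle 1 → 0 → 1: weight = 15, length = 2, mean = 15/2 ≈ 7.500
Minimum mean = 1.000, attained e.g. along the cycle 1 → 1 with weight 1 and length 1. So λ(A) = 1/1 = 1.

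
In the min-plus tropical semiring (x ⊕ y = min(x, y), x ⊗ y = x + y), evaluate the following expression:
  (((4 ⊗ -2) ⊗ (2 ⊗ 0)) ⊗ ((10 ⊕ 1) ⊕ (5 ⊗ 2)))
(((4 ⊗ -2) ⊗ (2 ⊗ 0)) ⊗ ((10 ⊕ 1) ⊕ (5 ⊗ 2))) = 5

Expand innermost to outermost. Recall ⊕ takes the minimum of its arguments and ⊗ takes their sum. Working out the expression (((4 ⊗ -2) ⊗ (2 ⊗ 0)) ⊗ ((10 ⊕ 1) ⊕ (5 ⊗ 2))) gives 5.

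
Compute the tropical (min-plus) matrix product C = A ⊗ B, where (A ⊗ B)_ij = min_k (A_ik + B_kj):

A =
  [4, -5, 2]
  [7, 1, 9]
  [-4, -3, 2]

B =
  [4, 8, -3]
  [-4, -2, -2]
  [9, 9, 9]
A ⊗ B =
  [-9, -7, -7]
  [-3, -1, -1]
  [-7, -5, -7]

Apply the min-plus product entry-by-entry:
  C[0][0] = min over k of (A[0][0] + B[0][0] = 4 + 4 = 8, A[0][1] + B[1][0] = -5 + -4 = -9, A[0][2] + B[2][0] = 2 + 9 = 11) = -9 (attained at k = 1)
  C[0][1] = min over k of (A[0][0] + B[0][1] = 4 + 8 = 12, A[0][1] + B[1][1] = -5 + -2 = -7, A[0][2] + B[2][1] = 2 + 9 = 11) = -7 (attained at k = 1)
  C[0][2] = min over k of (A[0][0] + B[0][2] = 4 + -3 = 1, A[0][1] + B[1][2] = -5 + -2 = -7, A[0][2] + B[2][2] = 2 + 9 = 11) = -7 (attained at k = 1)
  C[1][0] = min over k of (A[1][0] + B[0][0] = 7 + 4 = 11, A[1][1] + B[1][0] = 1 + -4 = -3, A[1][2] + B[2][0] = 9 + 9 = 18) = -3 (attained at k = 1)
  C[1][1] = min over k of (A[1][0] + B[0][1] = 7 + 8 = 15, A[1][1] + B[1][1] = 1 + -2 = -1, A[1][2] + B[2][1] = 9 + 9 = 18) = -1 (attained at k = 1)
  C[1][2] = min over k of (A[1][0] + B[0][2] = 7 + -3 = 4, A[1][1] + B[1][2] = 1 + -2 = -1, A[1][2] + B[2][2] = 9 + 9 = 18) = -1 (attained at k = 1)
  C[2][0] = min over k of (A[2][0] + B[0][0] = -4 + 4 = 0, A[2][1] + B[1][0] = -3 + -4 = -7, A[2][2] + B[2][0] = 2 + 9 = 11) = -7 (attained at k = 1)
  C[2][1] = min over k of (A[2][0] + B[0][1] = -4 + 8 = 4, A[2][1] + B[1][1] = -3 + -2 = -5, A[2][2] + B[2][1] = 2 + 9 = 11) = -5 (attained at k = 1)
  C[2][2] = min over k of (A[2][0] + B[0][2] = -4 + -3 = -7, A[2][1] + B[1][2] = -3 + -2 = -5, A[2][2] + B[2][2] = 2 + 9 = 11) = -7 (attained at k = 0)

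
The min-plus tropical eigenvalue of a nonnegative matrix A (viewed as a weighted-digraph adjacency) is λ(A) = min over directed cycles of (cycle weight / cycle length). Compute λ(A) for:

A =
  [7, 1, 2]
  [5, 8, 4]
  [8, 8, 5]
λ(A) = 3

Enumerate directed cycles and compute their means (weight / length). Sample:
  cycle 0 → 0: weight = 7, length = 1, mean = 7/1 ≈ 7.000
  cycle 1 → 1: weight = 8, length = 1, mean = 8/1 ≈ 8.000
  cycle 2 → 2: weight = 5, length = 1, mean = 5/1 ≈ 5.000
  cycle 0 → 1 → 0: weight = 6, length = 2, mean = 6/2 ≈ 3.000
  cycle 0 → 2 → 0: weight = 10, length = 2, mean = 10/2 ≈ 5.000
  cycle 1 → 0 → 1: weight = 6, length = 2, mean = 6/2 ≈ 3.000
Minimum mean = 3.000, attained e.g. along the cycle 0 → 1 → 0 with weight 6 and length 2. So λ(A) = 6/2 = 3.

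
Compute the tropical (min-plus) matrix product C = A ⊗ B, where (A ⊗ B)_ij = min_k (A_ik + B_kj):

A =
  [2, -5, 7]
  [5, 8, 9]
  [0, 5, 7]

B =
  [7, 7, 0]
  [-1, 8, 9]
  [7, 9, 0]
A ⊗ B =
  [-6, 3, 2]
  [7, 12, 5]
  [4, 7, 0]

Apply the min-plus product entry-by-entry:
  C[0][0] = min over k of (A[0][0] + B[0][0] = 2 + 7 = 9, A[0][1] + B[1][0] = -5 + -1 = -6, A[0][2] + B[2][0] = 7 + 7 = 14) = -6 (attained at k = 1)
  C[0][1] = min over k of (A[0][0] + B[0][1] = 2 + 7 = 9, A[0][1] + B[1][1] = -5 + 8 = 3, A[0][2] + B[2][1] = 7 + 9 = 16) = 3 (attained at k = 1)
  C[0][2] = min over k of (A[0][0] + B[0][2] = 2 + 0 = 2, A[0][1] + B[1][2] = -5 + 9 = 4, A[0][2] + B[2][2] = 7 + 0 = 7) = 2 (attained at k = 0)
  C[1][0] = min over k of (A[1][0] + B[0][0] = 5 + 7 = 12, A[1][1] + B[1][0] = 8 + -1 = 7, A[1][2] + B[2][0] = 9 + 7 = 16) = 7 (attained at k = 1)
  C[1][1] = min over k of (A[1][0] + B[0][1] = 5 + 7 = 12, A[1][1] + B[1][1] = 8 + 8 = 16, A[1][2] + B[2][1] = 9 + 9 = 18) = 12 (attained at k = 0)
  C[1][2] = min over k of (A[1][0] + B[0][2] = 5 + 0 = 5, A[1][1] + B[1][2] = 8 + 9 = 17, A[1][2] + B[2][2] = 9 + 0 = 9) = 5 (attained at k = 0)
  C[2][0] = min over k of (A[2][0] + B[0][0] = 0 + 7 = 7, A[2][1] + B[1][0] = 5 + -1 = 4, A[2][2] + B[2][0] = 7 + 7 = 14) = 4 (attained at k = 1)
  C[2][1] = min over k of (A[2][0] + B[0][1] = 0 + 7 = 7, A[2][1] + B[1][1] = 5 + 8 = 13, A[2][2] + B[2][1] = 7 + 9 = 16) = 7 (attained at k = 0)
  C[2][2] = min over k of (A[2][0] + B[0][2] = 0 + 0 = 0, A[2][1] + B[1][2] = 5 + 9 = 14, A[2][2] + B[2][2] = 7 + 0 = 7) = 0 (attained at k = 0)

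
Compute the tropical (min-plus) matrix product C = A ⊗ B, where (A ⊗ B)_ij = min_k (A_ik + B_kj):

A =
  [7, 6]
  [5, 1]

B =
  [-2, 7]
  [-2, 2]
A ⊗ B =
  [4, 8]
  [-1, 3]

Apply the min-plus product entry-by-entry:
  C[0][0] = min over k of (A[0][0] + B[0][0] = 7 + -2 = 5, A[0][1] + B[1][0] = 6 + -2 = 4) = 4 (attained at k = 1)
  C[0][1] = min over k of (A[0][0] + B[0][1] = 7 + 7 = 14, A[0][1] + B[1][1] = 6 + 2 = 8) = 8 (attained at k = 1)
  C[1][0] = min over k of (A[1][0] + B[0][0] = 5 + -2 = 3, A[1][1] + B[1][0] = 1 + -2 = -1) = -1 (attained at k = 1)
  C[1][1] = min over k of (A[1][0] + B[0][1] = 5 + 7 = 12, A[1][1] + B[1][1] = 1 + 2 = 3) = 3 (attained at k = 1)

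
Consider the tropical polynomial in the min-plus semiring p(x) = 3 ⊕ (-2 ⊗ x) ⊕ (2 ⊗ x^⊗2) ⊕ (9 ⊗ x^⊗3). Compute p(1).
p(1) = -1

A tropical monomial a ⊗ x^⊗i evaluates to a + i · x. Evaluating each term at x = 1:
  Term 0 contributes 3 + 0 · 1 = 3
  Term 1 contributes -2 + 1 · 1 = -1
  Term 2 contributes 2 + 2 · 1 = 4
  Term 3 contributes 9 + 3 · 1 = 12
p(1) = ⊕ of these = min[3, -1, 4, 12] = -1.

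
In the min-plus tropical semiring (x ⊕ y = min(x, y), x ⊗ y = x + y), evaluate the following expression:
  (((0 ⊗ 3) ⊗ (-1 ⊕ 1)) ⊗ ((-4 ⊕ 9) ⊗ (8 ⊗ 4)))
(((0 ⊗ 3) ⊗ (-1 ⊕ 1)) ⊗ ((-4 ⊕ 9) ⊗ (8 ⊗ 4))) = 10

Expand innermost to outermost. Recall ⊕ takes the minimum of its arguments and ⊗ takes their sum. Working out the expression (((0 ⊗ 3) ⊗ (-1 ⊕ 1)) ⊗ ((-4 ⊕ 9) ⊗ (8 ⊗ 4))) gives 10.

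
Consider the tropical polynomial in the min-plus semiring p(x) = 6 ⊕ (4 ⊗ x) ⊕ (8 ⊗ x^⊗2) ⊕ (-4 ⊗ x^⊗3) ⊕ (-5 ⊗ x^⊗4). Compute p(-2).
p(-2) = -13

A tropical monomial a ⊗ x^⊗i evaluates to a + i · x. Evaluating each term at x = -2:
  Term 0 contributes 6 + 0 · -2 = 6
  Term 1 contributes 4 + 1 · -2 = 2
  Term 2 contributes 8 + 2 · -2 = 4
  Term 3 contributes -4 + 3 · -2 = -10
  Term 4 contributes -5 + 4 · -2 = -13
p(-2) = ⊕ of these = min[6, 2, 4, -10, -13] = -13.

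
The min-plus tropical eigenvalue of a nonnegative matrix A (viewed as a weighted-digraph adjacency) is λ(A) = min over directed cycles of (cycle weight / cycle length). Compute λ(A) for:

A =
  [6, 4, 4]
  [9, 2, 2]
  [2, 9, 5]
λ(A) = 2

Enumerate directed cycles and compute their means (weight / length). Sample:
  cycle 0 → 0: weight = 6, length = 1, mean = 6/1 ≈ 6.000
  cycle 1 → 1: weight = 2, length = 1, mean = 2/1 ≈ 2.000
  cycle 2 → 2: weight = 5, length = 1, mean = 5/1 ≈ 5.000
  cycle 0 → 1 → 0: weight = 13, length = 2, mean = 13/2 ≈ 6.500
  cycle 0 → 2 → 0: weight = 6, length = 2, mean = 6/2 ≈ 3.000
  cycle 1 → 0 → 1: weight = 13, length = 2, mean = 13/2 ≈ 6.500
Minimum mean = 2.000, attained e.g. along the cycle 1 → 1 with weight 2 and length 1. So λ(A) = 2/1 = 2.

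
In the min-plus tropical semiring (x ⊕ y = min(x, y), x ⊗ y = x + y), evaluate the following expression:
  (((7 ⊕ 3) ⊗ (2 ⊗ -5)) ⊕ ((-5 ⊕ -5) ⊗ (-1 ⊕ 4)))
(((7 ⊕ 3) ⊗ (2 ⊗ -5)) ⊕ ((-5 ⊕ -5) ⊗ (-1 ⊕ 4))) = -6

Expand innermost to outermost. Recall ⊕ takes the minimum of its arguments and ⊗ takes their sum. Working out the expression (((7 ⊕ 3) ⊗ (2 ⊗ -5)) ⊕ ((-5 ⊕ -5) ⊗ (-1 ⊕ 4))) gives -6.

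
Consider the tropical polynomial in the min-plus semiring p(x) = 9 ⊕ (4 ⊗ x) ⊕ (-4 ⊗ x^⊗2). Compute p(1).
p(1) = -2

A tropical monomial a ⊗ x^⊗i evaluates to a + i · x. Evaluating each term at x = 1:
  Term 0 contributes 9 + 0 · 1 = 9
  Term 1 contributes 4 + 1 · 1 = 5
  Term 2 contributes -4 + 2 · 1 = -2
p(1) = ⊕ of these = min[9, 5, -2] = -2.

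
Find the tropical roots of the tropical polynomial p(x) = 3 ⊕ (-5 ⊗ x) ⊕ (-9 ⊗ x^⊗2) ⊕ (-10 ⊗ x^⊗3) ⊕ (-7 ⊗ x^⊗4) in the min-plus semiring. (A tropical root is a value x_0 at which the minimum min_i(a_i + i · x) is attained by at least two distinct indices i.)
Roots: {-3, 1, 4, 8}

Each tropical root is a break point of the lower envelope of the lines y = a_i + i · x (there are 5 lines, with slopes 0, 1, ..., 4). Only the lines that attain the minimum somewhere contribute to roots; other lines are dominated. Here the surviving (envelope) indices are i = 4, i = 3, i = 2, i = 1, i = 0.
Intersections between consecutive envelope lines give the roots: for adjacent envelope indices i < j the intersection is x = (a_i − a_j) / (j − i). Reading off the sorted break points: {-3, 1, 4, 8}.
Verification: at each break x_0, at least two indices attain the minimum of min_i(a_i + i · x_0).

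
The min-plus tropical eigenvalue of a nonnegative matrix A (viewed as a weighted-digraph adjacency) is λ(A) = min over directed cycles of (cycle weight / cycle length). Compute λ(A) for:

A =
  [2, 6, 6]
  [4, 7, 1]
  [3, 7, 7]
λ(A) = 2

Enumerate directed cycles and compute their means (weight / length). Sample:
  cycle 0 → 0: weight = 2, length = 1, mean = 2/1 ≈ 2.000
  cycle 1 → 1: weight = 7, length = 1, mean = 7/1 ≈ 7.000
  cycle 2 → 2: weight = 7, length = 1, mean = 7/1 ≈ 7.000
  cycle 0 → 1 → 0: weight = 10, length = 2, mean = 10/2 ≈ 5.000
  cycle 0 → 2 → 0: weight = 9, length = 2, mean = 9/2 ≈ 4.500
  cycle 1 → 0 → 1: weight = 10, length = 2, mean = 10/2 ≈ 5.000
Minimum mean = 2.000, attained e.g. along the cycle 0 → 0 with weight 2 and length 1. So λ(A) = 2/1 = 2.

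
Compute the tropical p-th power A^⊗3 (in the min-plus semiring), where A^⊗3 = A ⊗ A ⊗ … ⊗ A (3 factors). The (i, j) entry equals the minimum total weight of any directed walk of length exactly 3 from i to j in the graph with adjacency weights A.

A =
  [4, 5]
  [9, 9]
A^⊗3 =
  [12, 13]
  [17, 18]

Each entry (A^⊗3)_ij equals the minimum over all length-3 walks i = v_0 → v_1 → … → v_3 = j of Σ_t A[v_t][v_{t+1}]. For example, for (i, j) = (0, 1) we minimise over 4 possible intermediate vertex sequences; the minimum is 13, attained along the walk 0 → 0 → 0 → 1.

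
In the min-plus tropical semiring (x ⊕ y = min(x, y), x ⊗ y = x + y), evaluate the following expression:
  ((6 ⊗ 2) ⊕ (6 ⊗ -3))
((6 ⊗ 2) ⊕ (6 ⊗ -3)) = 3

Expand innermost to outermost. Recall ⊕ takes the minimum of its arguments and ⊗ takes their sum. Working out the expression ((6 ⊗ 2) ⊕ (6 ⊗ -3)) gives 3.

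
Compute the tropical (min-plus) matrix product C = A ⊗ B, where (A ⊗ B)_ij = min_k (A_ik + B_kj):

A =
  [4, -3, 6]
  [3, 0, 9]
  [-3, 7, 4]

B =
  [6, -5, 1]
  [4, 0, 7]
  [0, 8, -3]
A ⊗ B =
  [1, -3, 3]
  [4, -2, 4]
  [3, -8, -2]

Apply the min-plus product entry-by-entry:
  C[0][0] = min over k of (A[0][0] + B[0][0] = 4 + 6 = 10, A[0][1] + B[1][0] = -3 + 4 = 1, A[0][2] + B[2][0] = 6 + 0 = 6) = 1 (attained at k = 1)
  C[0][1] = min over k of (A[0][0] + B[0][1] = 4 + -5 = -1, A[0][1] + B[1][1] = -3 + 0 = -3, A[0][2] + B[2][1] = 6 + 8 = 14) = -3 (attained at k = 1)
  C[0][2] = min over k of (A[0][0] + B[0][2] = 4 + 1 = 5, A[0][1] + B[1][2] = -3 + 7 = 4, A[0][2] + B[2][2] = 6 + -3 = 3) = 3 (attained at k = 2)
  C[1][0] = min over k of (A[1][0] + B[0][0] = 3 + 6 = 9, A[1][1] + B[1][0] = 0 + 4 = 4, A[1][2] + B[2][0] = 9 + 0 = 9) = 4 (attained at k = 1)
  C[1][1] = min over k of (A[1][0] + B[0][1] = 3 + -5 = -2, A[1][1] + B[1][1] = 0 + 0 = 0, A[1][2] + B[2][1] = 9 + 8 = 17) = -2 (attained at k = 0)
  C[1][2] = min over k of (A[1][0] + B[0][2] = 3 + 1 = 4, A[1][1] + B[1][2] = 0 + 7 = 7, A[1][2] + B[2][2] = 9 + -3 = 6) = 4 (attained at k = 0)
  C[2][0] = min over k of (A[2][0] + B[0][0] = -3 + 6 = 3, A[2][1] + B[1][0] = 7 + 4 = 11, A[2][2] + B[2][0] = 4 + 0 = 4) = 3 (attained at k = 0)
  C[2][1] = min over k of (A[2][0] + B[0][1] = -3 + -5 = -8, A[2][1] + B[1][1] = 7 + 0 = 7, A[2][2] + B[2][1] = 4 + 8 = 12) = -8 (attained at k = 0)
  C[2][2] = min over k of (A[2][0] + B[0][2] = -3 + 1 = -2, A[2][1] + B[1][2] = 7 + 7 = 14, A[2][2] + B[2][2] = 4 + -3 = 1) = -2 (attained at k = 0)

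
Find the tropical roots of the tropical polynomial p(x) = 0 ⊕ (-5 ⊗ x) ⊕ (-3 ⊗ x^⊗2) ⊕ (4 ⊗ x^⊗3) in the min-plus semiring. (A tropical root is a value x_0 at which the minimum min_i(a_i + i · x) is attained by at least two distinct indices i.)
Roots: {-7, -2, 5}

Each tropical root is a break point of the lower envelope of the lines y = a_i + i · x (there are 4 lines, with slopes 0, 1, ..., 3). Only the lines that attain the minimum somewhere contribute to roots; other lines are dominated. Here the surviving (envelope) indices are i = 3, i = 2, i = 1, i = 0.
Intersections between consecutive envelope lines give the roots: for adjacent envelope indices i < j the intersection is x = (a_i − a_j) / (j − i). Reading off the sorted break points: {-7, -2, 5}.
Verification: at each break x_0, at least two indices attain the minimum of min_i(a_i + i · x_0).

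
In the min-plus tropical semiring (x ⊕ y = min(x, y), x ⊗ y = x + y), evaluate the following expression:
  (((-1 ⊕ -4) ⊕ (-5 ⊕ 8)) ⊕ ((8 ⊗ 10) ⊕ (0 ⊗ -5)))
(((-1 ⊕ -4) ⊕ (-5 ⊕ 8)) ⊕ ((8 ⊗ 10) ⊕ (0 ⊗ -5))) = -5

Expand innermost to outermost. Recall ⊕ takes the minimum of its arguments and ⊗ takes their sum. Working out the expression (((-1 ⊕ -4) ⊕ (-5 ⊕ 8)) ⊕ ((8 ⊗ 10) ⊕ (0 ⊗ -5))) gives -5.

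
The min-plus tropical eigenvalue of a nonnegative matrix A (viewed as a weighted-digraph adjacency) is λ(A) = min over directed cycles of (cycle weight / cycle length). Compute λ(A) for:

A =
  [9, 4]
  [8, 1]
λ(A) = 1

Enumerate directed cycles and compute their means (weight / length). Sample:
  cycle 0 → 0: weight = 9, length = 1, mean = 9/1 ≈ 9.000
  cycle 1 → 1: weight = 1, length = 1, mean = 1/1 ≈ 1.000
  cycle 0 → 1 → 0: weight = 12, length = 2, mean = 12/2 ≈ 6.000
  cycle 1 → 0 → 1: weight = 12, length = 2, mean = 12/2 ≈ 6.000
Minimum mean = 1.000, attained e.g. along the cycle 1 → 1 with weight 1 and length 1. So λ(A) = 1/1 = 1.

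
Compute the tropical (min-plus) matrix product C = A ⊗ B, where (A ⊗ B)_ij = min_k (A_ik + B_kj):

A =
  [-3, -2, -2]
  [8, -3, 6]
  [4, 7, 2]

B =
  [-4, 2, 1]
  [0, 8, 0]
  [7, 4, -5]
A ⊗ B =
  [-7, -1, -7]
  [-3, 5, -3]
  [0, 6, -3]

Apply the min-plus product entry-by-entry:
  C[0][0] = min over k of (A[0][0] + B[0][0] = -3 + -4 = -7, A[0][1] + B[1][0] = -2 + 0 = -2, A[0][2] + B[2][0] = -2 + 7 = 5) = -7 (attained at k = 0)
  C[0][1] = min over k of (A[0][0] + B[0][1] = -3 + 2 = -1, A[0][1] + B[1][1] = -2 + 8 = 6, A[0][2] + B[2][1] = -2 + 4 = 2) = -1 (attained at k = 0)
  C[0][2] = min over k of (A[0][0] + B[0][2] = -3 + 1 = -2, A[0][1] + B[1][2] = -2 + 0 = -2, A[0][2] + B[2][2] = -2 + -5 = -7) = -7 (attained at k = 2)
  C[1][0] = min over k of (A[1][0] + B[0][0] = 8 + -4 = 4, A[1][1] + B[1][0] = -3 + 0 = -3, A[1][2] + B[2][0] = 6 + 7 = 13) = -3 (attained at k = 1)
  C[1][1] = min over k of (A[1][0] + B[0][1] = 8 + 2 = 10, A[1][1] + B[1][1] = -3 + 8 = 5, A[1][2] + B[2][1] = 6 + 4 = 10) = 5 (attained at k = 1)
  C[1][2] = min over k of (A[1][0] + B[0][2] = 8 + 1 = 9, A[1][1] + B[1][2] = -3 + 0 = -3, A[1][2] + B[2][2] = 6 + -5 = 1) = -3 (attained at k = 1)
  C[2][0] = min over k of (A[2][0] + B[0][0] = 4 + -4 = 0, A[2][1] + B[1][0] = 7 + 0 = 7, A[2][2] + B[2][0] = 2 + 7 = 9) = 0 (attained at k = 0)
  C[2][1] = min over k of (A[2][0] + B[0][1] = 4 + 2 = 6, A[2][1] + B[1][1] = 7 + 8 = 15, A[2][2] + B[2][1] = 2 + 4 = 6) = 6 (attained at k = 0)
  C[2][2] = min over k of (A[2][0] + B[0][2] = 4 + 1 = 5, A[2][1] + B[1][2] = 7 + 0 = 7, A[2][2] + B[2][2] = 2 + -5 = -3) = -3 (attained at k = 2)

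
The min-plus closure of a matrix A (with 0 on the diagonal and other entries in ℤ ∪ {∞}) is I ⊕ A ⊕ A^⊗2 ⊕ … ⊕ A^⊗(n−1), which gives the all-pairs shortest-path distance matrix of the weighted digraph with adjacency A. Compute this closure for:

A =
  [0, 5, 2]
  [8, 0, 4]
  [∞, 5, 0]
Closure =
  [0, 5, 2]
  [8, 0, 4]
  [13, 5, 0]

This is the Floyd-Warshall all-pairs shortest-path computation. For each intermediate vertex k = 0, 1, …, 2, update dist[i][j] ← min(dist[i][j], dist[i][k] + dist[k][j]). The final matrix gives, for each (i, j), the minimum total weight of any directed path from i to j (possibly empty when i = j).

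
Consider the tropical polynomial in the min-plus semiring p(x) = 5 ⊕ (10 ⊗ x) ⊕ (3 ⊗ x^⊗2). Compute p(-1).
p(-1) = 1

A tropical monomial a ⊗ x^⊗i evaluates to a + i · x. Evaluating each term at x = -1:
  Term 0 contributes 5 + 0 · -1 = 5
  Term 1 contributes 10 + 1 · -1 = 9
  Term 2 contributes 3 + 2 · -1 = 1
p(-1) = ⊕ of these = min[5, 9, 1] = 1.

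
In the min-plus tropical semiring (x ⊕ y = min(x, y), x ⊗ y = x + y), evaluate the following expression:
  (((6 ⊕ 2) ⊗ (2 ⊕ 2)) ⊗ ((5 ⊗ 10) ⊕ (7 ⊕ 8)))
(((6 ⊕ 2) ⊗ (2 ⊕ 2)) ⊗ ((5 ⊗ 10) ⊕ (7 ⊕ 8))) = 11

Expand innermost to outermost. Recall ⊕ takes the minimum of its arguments and ⊗ takes their sum. Working out the expression (((6 ⊕ 2) ⊗ (2 ⊕ 2)) ⊗ ((5 ⊗ 10) ⊕ (7 ⊕ 8))) gives 11.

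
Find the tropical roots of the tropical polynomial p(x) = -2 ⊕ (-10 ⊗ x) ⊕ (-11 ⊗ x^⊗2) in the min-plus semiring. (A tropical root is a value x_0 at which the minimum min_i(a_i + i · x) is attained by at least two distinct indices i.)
Roots: {1, 8}

Each tropical root is a break point of the lower envelope of the lines y = a_i + i · x (there are 3 lines, with slopes 0, 1, ..., 2). Only the lines that attain the minimum somewhere contribute to roots; other lines are dominated. Here the surviving (envelope) indices are i = 2, i = 1, i = 0.
Intersections between consecutive envelope lines give the roots: for adjacent envelope indices i < j the intersection is x = (a_i − a_j) / (j − i). Reading off the sorted break points: {1, 8}.
Verification: at each break x_0, at least two indices attain the minimum of min_i(a_i + i · x_0).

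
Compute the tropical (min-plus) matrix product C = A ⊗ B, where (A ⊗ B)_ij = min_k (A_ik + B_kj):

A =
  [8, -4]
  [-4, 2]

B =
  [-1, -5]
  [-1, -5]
A ⊗ B =
  [-5, -9]
  [-5, -9]

Apply the min-plus product entry-by-entry:
  C[0][0] = min over k of (A[0][0] + B[0][0] = 8 + -1 = 7, A[0][1] + B[1][0] = -4 + -1 = -5) = -5 (attained at k = 1)
  C[0][1] = min over k of (A[0][0] + B[0][1] = 8 + -5 = 3, A[0][1] + B[1][1] = -4 + -5 = -9) = -9 (attained at k = 1)
  C[1][0] = min over k of (A[1][0] + B[0][0] = -4 + -1 = -5, A[1][1] + B[1][0] = 2 + -1 = 1) = -5 (attained at k = 0)
  C[1][1] = min over k of (A[1][0] + B[0][1] = -4 + -5 = -9, A[1][1] + B[1][1] = 2 + -5 = -3) = -9 (attained at k = 0)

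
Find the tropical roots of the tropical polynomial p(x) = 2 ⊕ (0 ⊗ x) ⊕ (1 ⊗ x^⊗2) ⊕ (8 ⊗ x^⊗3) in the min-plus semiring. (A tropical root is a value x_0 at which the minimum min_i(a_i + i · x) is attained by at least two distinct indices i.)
Roots: {-7, -1, 2}

Each tropical root is a break point of the lower envelope of the lines y = a_i + i · x (there are 4 lines, with slopes 0, 1, ..., 3). Only the lines that attain the minimum somewhere contribute to roots; other lines are dominated. Here the surviving (envelope) indices are i = 3, i = 2, i = 1, i = 0.
Intersections between consecutive envelope lines give the roots: for adjacent envelope indices i < j the intersection is x = (a_i − a_j) / (j − i). Reading off the sorted break points: {-7, -1, 2}.
Verification: at each break x_0, at least two indices attain the minimum of min_i(a_i + i · x_0).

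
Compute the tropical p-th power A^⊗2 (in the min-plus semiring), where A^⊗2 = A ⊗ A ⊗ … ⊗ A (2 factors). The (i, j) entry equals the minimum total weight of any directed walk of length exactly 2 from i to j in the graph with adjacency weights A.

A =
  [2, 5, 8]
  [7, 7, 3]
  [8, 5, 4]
A^⊗2 =
  [4, 7, 8]
  [9, 8, 7]
  [10, 9, 8]

Each entry (A^⊗2)_ij equals the minimum over all length-2 walks i = v_0 → v_1 → … → v_2 = j of Σ_t A[v_t][v_{t+1}]. For example, for (i, j) = (0, 2) we minimise over 3 possible intermediate vertex sequences; the minimum is 8, attained along the walk 0 → 1 → 2.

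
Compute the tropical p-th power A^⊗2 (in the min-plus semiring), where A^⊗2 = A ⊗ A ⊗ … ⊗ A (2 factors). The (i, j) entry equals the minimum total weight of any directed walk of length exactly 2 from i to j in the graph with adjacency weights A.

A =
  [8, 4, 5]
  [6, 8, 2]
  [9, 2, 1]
A^⊗2 =
  [10, 7, 6]
  [11, 4, 3]
  [8, 3, 2]

Each entry (A^⊗2)_ij equals the minimum over all length-2 walks i = v_0 → v_1 → … → v_2 = j of Σ_t A[v_t][v_{t+1}]. For example, for (i, j) = (0, 2) we minimise over 3 possible intermediate vertex sequences; the minimum is 6, attained along the walk 0 → 1 → 2.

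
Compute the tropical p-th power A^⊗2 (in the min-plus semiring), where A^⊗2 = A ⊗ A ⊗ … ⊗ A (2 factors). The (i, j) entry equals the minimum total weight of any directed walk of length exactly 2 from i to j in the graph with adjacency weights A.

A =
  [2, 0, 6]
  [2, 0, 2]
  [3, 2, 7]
A^⊗2 =
  [2, 0, 2]
  [2, 0, 2]
  [4, 2, 4]

Each entry (A^⊗2)_ij equals the minimum over all length-2 walks i = v_0 → v_1 → … → v_2 = j of Σ_t A[v_t][v_{t+1}]. For example, for (i, j) = (0, 2) we minimise over 3 possible intermediate vertex sequences; the minimum is 2, attained along the walk 0 → 1 → 2.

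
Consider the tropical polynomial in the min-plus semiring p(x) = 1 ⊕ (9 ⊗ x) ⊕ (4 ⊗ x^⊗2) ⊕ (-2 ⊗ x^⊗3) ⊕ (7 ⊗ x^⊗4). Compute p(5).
p(5) = 1

A tropical monomial a ⊗ x^⊗i evaluates to a + i · x. Evaluating each term at x = 5:
  Term 0 contributes 1 + 0 · 5 = 1
  Term 1 contributes 9 + 1 · 5 = 14
  Term 2 contributes 4 + 2 · 5 = 14
  Term 3 contributes -2 + 3 · 5 = 13
  Term 4 contributes 7 + 4 · 5 = 27
p(5) = ⊕ of these = min[1, 14, 14, 13, 27] = 1.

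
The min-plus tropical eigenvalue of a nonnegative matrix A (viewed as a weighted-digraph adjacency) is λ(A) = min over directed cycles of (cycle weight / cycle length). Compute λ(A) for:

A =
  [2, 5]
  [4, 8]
λ(A) = 2

Enumerate directed cycles and compute their means (weight / length). Sample:
  cycle 0 → 0: weight = 2, length = 1, mean = 2/1 ≈ 2.000
  cycle 1 → 1: weight = 8, length = 1, mean = 8/1 ≈ 8.000
  cycle 0 → 1 → 0: weight = 9, length = 2, mean = 9/2 ≈ 4.500
  cycle 1 → 0 → 1: weight = 9, length = 2, mean = 9/2 ≈ 4.500
Minimum mean = 2.000, attained e.g. along the cycle 0 → 0 with weight 2 and length 1. So λ(A) = 2/1 = 2.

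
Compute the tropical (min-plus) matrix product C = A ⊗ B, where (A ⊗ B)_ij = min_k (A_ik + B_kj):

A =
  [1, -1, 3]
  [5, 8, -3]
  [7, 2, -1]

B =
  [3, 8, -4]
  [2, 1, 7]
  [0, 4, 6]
A ⊗ B =
  [1, 0, -3]
  [-3, 1, 1]
  [-1, 3, 3]

Apply the min-plus product entry-by-entry:
  C[0][0] = min over k of (A[0][0] + B[0][0] = 1 + 3 = 4, A[0][1] + B[1][0] = -1 + 2 = 1, A[0][2] + B[2][0] = 3 + 0 = 3) = 1 (attained at k = 1)
  C[0][1] = min over k of (A[0][0] + B[0][1] = 1 + 8 = 9, A[0][1] + B[1][1] = -1 + 1 = 0, A[0][2] + B[2][1] = 3 + 4 = 7) = 0 (attained at k = 1)
  C[0][2] = min over k of (A[0][0] + B[0][2] = 1 + -4 = -3, A[0][1] + B[1][2] = -1 + 7 = 6, A[0][2] + B[2][2] = 3 + 6 = 9) = -3 (attained at k = 0)
  C[1][0] = min over k of (A[1][0] + B[0][0] = 5 + 3 = 8, A[1][1] + B[1][0] = 8 + 2 = 10, A[1][2] + B[2][0] = -3 + 0 = -3) = -3 (attained at k = 2)
  C[1][1] = min over k of (A[1][0] + B[0][1] = 5 + 8 = 13, A[1][1] + B[1][1] = 8 + 1 = 9, A[1][2] + B[2][1] = -3 + 4 = 1) = 1 (attained at k = 2)
  C[1][2] = min over k of (A[1][0] + B[0][2] = 5 + -4 = 1, A[1][1] + B[1][2] = 8 + 7 = 15, A[1][2] + B[2][2] = -3 + 6 = 3) = 1 (attained at k = 0)
  C[2][0] = min over k of (A[2][0] + B[0][0] = 7 + 3 = 10, A[2][1] + B[1][0] = 2 + 2 = 4, A[2][2] + B[2][0] = -1 + 0 = -1) = -1 (attained at k = 2)
  C[2][1] = min over k of (A[2][0] + B[0][1] = 7 + 8 = 15, A[2][1] + B[1][1] = 2 + 1 = 3, A[2][2] + B[2][1] = -1 + 4 = 3) = 3 (attained at k = 1)
  C[2][2] = min over k of (A[2][0] + B[0][2] = 7 + -4 = 3, A[2][1] + B[1][2] = 2 + 7 = 9, A[2][2] + B[2][2] = -1 + 6 = 5) = 3 (attained at k = 0)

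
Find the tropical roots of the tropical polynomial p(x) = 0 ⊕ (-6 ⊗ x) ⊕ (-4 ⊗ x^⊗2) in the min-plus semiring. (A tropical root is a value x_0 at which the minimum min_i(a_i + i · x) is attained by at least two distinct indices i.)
Roots: {-2, 6}

Each tropical root is a break point of the lower envelope of the lines y = a_i + i · x (there are 3 lines, with slopes 0, 1, ..., 2). Only the lines that attain the minimum somewhere contribute to roots; other lines are dominated. Here the surviving (envelope) indices are i = 2, i = 1, i = 0.
Intersections between consecutive envelope lines give the roots: for adjacent envelope indices i < j the intersection is x = (a_i − a_j) / (j − i). Reading off the sorted break points: {-2, 6}.
Verification: at each break x_0, at least two indices attain the minimum of min_i(a_i + i · x_0).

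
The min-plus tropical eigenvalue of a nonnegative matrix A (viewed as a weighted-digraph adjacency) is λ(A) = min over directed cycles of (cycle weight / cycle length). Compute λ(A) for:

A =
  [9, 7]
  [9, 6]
λ(A) = 6

Enumerate directed cycles and compute their means (weight / length). Sample:
  cycle 0 → 0: weight = 9, length = 1, mean = 9/1 ≈ 9.000
  cycle 1 → 1: weight = 6, length = 1, mean = 6/1 ≈ 6.000
  cycle 0 → 1 → 0: weight = 16, length = 2, mean = 16/2 ≈ 8.000
  cycle 1 → 0 → 1: weight = 16, length = 2, mean = 16/2 ≈ 8.000
Minimum mean = 6.000, attained e.g. along the cycle 1 → 1 with weight 6 and length 1. So λ(A) = 6/1 = 6.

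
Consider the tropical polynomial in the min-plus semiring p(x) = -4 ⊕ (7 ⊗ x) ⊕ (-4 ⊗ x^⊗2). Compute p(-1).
p(-1) = -6

A tropical monomial a ⊗ x^⊗i evaluates to a + i · x. Evaluating each term at x = -1:
  Term 0 contributes -4 + 0 · -1 = -4
  Term 1 contributes 7 + 1 · -1 = 6
  Term 2 contributes -4 + 2 · -1 = -6
p(-1) = ⊕ of these = min[-4, 6, -6] = -6.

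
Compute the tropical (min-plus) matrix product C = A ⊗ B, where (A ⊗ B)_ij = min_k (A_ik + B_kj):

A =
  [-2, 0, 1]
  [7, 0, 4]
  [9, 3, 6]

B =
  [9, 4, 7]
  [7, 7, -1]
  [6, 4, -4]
A ⊗ B =
  [7, 2, -3]
  [7, 7, -1]
  [10, 10, 2]

Apply the min-plus product entry-by-entry:
  C[0][0] = min over k of (A[0][0] + B[0][0] = -2 + 9 = 7, A[0][1] + B[1][0] = 0 + 7 = 7, A[0][2] + B[2][0] = 1 + 6 = 7) = 7 (attained at k = 0)
  C[0][1] = min over k of (A[0][0] + B[0][1] = -2 + 4 = 2, A[0][1] + B[1][1] = 0 + 7 = 7, A[0][2] + B[2][1] = 1 + 4 = 5) = 2 (attained at k = 0)
  C[0][2] = min over k of (A[0][0] + B[0][2] = -2 + 7 = 5, A[0][1] + B[1][2] = 0 + -1 = -1, A[0][2] + B[2][2] = 1 + -4 = -3) = -3 (attained at k = 2)
  C[1][0] = min over k of (A[1][0] + B[0][0] = 7 + 9 = 16, A[1][1] + B[1][0] = 0 + 7 = 7, A[1][2] + B[2][0] = 4 + 6 = 10) = 7 (attained at k = 1)
  C[1][1] = min over k of (A[1][0] + B[0][1] = 7 + 4 = 11, A[1][1] + B[1][1] = 0 + 7 = 7, A[1][2] + B[2][1] = 4 + 4 = 8) = 7 (attained at k = 1)
  C[1][2] = min over k of (A[1][0] + B[0][2] = 7 + 7 = 14, A[1][1] + B[1][2] = 0 + -1 = -1, A[1][2] + B[2][2] = 4 + -4 = 0) = -1 (attained at k = 1)
  C[2][0] = min over k of (A[2][0] + B[0][0] = 9 + 9 = 18, A[2][1] + B[1][0] = 3 + 7 = 10, A[2][2] + B[2][0] = 6 + 6 = 12) = 10 (attained at k = 1)
  C[2][1] = min over k of (A[2][0] + B[0][1] = 9 + 4 = 13, A[2][1] + B[1][1] = 3 + 7 = 10, A[2][2] + B[2][1] = 6 + 4 = 10) = 10 (attained at k = 1)
  C[2][2] = min over k of (A[2][0] + B[0][2] = 9 + 7 = 16, A[2][1] + B[1][2] = 3 + -1 = 2, A[2][2] + B[2][2] = 6 + -4 = 2) = 2 (attained at k = 1)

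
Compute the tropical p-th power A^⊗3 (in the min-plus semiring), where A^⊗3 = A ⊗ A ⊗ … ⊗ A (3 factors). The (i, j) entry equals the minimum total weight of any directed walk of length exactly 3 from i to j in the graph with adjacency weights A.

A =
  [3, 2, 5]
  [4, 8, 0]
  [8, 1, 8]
A^⊗3 =
  [9, 3, 5]
  [5, 9, 1]
  [8, 2, 9]

Each entry (A^⊗3)_ij equals the minimum over all length-3 walks i = v_0 → v_1 → … → v_3 = j of Σ_t A[v_t][v_{t+1}]. For example, for (i, j) = (0, 2) we minimise over 9 possible intermediate vertex sequences; the minimum is 5, attained along the walk 0 → 0 → 1 → 2.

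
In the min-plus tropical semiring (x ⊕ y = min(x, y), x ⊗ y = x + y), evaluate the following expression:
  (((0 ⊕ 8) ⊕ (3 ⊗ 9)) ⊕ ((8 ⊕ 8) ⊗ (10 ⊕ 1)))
(((0 ⊕ 8) ⊕ (3 ⊗ 9)) ⊕ ((8 ⊕ 8) ⊗ (10 ⊕ 1))) = 0

Expand innermost to outermost. Recall ⊕ takes the minimum of its arguments and ⊗ takes their sum. Working out the expression (((0 ⊕ 8) ⊕ (3 ⊗ 9)) ⊕ ((8 ⊕ 8) ⊗ (10 ⊕ 1))) gives 0.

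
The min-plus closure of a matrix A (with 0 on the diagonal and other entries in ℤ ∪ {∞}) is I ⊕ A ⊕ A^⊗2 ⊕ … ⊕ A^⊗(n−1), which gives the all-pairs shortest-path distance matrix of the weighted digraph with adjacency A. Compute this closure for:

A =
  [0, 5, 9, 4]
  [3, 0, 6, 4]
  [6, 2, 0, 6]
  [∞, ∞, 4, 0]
Closure =
  [0, 5, 8, 4]
  [3, 0, 6, 4]
  [5, 2, 0, 6]
  [9, 6, 4, 0]

This is the Floyd-Warshall all-pairs shortest-path computation. For each intermediate vertex k = 0, 1, …, 3, update dist[i][j] ← min(dist[i][j], dist[i][k] + dist[k][j]). The final matrix gives, for each (i, j), the minimum total weight of any directed path from i to j (possibly empty when i = j).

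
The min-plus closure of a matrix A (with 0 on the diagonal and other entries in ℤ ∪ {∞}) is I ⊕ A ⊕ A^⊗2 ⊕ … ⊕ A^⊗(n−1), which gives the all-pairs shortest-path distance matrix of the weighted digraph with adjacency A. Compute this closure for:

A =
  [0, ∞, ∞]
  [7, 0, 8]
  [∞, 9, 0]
Closure =
  [0, ∞, ∞]
  [7, 0, 8]
  [16, 9, 0]

This is the Floyd-Warshall all-pairs shortest-path computation. For each intermediate vertex k = 0, 1, …, 2, update dist[i][j] ← min(dist[i][j], dist[i][k] + dist[k][j]). The final matrix gives, for each (i, j), the minimum total weight of any directed path from i to j (possibly empty when i = j).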